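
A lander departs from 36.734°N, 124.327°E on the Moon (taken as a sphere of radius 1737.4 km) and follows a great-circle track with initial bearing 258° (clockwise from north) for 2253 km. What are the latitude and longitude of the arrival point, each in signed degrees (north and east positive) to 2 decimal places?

0.08°, 54.00°

Angular distance δ = d/R = 2253/1737.4 = 1.29677 rad; initial bearing θ = 4.5029 rad.
sin φ₂ = sin φ₁ cos δ + cos φ₁ sin δ cos θ = (0.5981)(0.2706) + (0.8014)(0.9627)(-0.2079) = 0.0014, so φ₂ = 0.08°.
Δλ = atan2(sin θ sin δ cos φ₁, cos δ − sin φ₁ sin φ₂) = atan2(-0.7547, 0.2697) = -70.331°.
λ₂ = 124.327° − 70.331° = 54.00°.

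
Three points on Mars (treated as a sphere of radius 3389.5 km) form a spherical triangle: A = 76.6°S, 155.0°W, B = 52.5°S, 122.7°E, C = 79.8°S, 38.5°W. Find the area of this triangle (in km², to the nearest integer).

1350257 km²

Side lengths (central angles): a = 0.8247, b = 0.3508, c = 0.6589 rad; semiperimeter s = 0.9172.
By l'Huilier's theorem, tan(E/4) = √[tan(s/2) tan((s−a)/2) tan((s−b)/2) tan((s−c)/2)], giving spherical excess E = 0.1175 rad.
Area = E·R² = 0.1175 × (3389.5)² ≈ 1350257 km².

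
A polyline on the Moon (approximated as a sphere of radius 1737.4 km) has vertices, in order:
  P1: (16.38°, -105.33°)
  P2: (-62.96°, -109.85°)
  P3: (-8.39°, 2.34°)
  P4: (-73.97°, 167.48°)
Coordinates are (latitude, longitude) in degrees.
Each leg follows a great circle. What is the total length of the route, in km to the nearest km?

8151 km

Leg P1→P2: central angle 1.3861 rad, distance 2408.3 km.
Leg P2→P3: central angle 1.6107 rad, distance 2798.4 km.
Leg P3→P4: central angle 1.6949 rad, distance 2944.8 km.
Total: 2408.3 + 2798.4 + 2944.8 ≈ 8151 km.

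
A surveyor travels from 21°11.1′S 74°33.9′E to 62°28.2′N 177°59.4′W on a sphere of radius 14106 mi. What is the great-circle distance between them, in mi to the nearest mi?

28737 mi

In radians: φ₁ = -0.3697, φ₂ = 1.0903, Δλ = 107.445° = 1.8753 rad.
Haversine: a = sin²(Δφ/2) + cos φ₁ cos φ₂ sin²(Δλ/2) = 0.4447 + (0.9324)(0.4622)(0.6499) = 0.72483.
Central angle c = 2·arcsin(√a) = 2.03718 rad.
Distance = R·c = 14106 × 2.0372 ≈ 28737 mi.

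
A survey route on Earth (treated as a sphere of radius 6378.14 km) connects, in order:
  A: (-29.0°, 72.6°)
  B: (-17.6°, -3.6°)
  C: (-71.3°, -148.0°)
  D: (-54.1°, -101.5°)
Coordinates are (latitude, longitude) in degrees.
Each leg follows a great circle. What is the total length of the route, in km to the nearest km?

Leg A→B: central angle 1.2181 rad, distance 7769.1 km.
Leg B→C: central angle 1.5329 rad, distance 9776.8 km.
Leg C→D: central angle 0.4586 rad, distance 2924.8 km.
Total: 7769.1 + 9776.8 + 2924.8 ≈ 20471 km.

20471 km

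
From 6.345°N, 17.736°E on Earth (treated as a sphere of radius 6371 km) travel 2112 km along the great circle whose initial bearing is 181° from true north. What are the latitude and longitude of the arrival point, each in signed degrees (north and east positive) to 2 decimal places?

-12.65°, 17.40°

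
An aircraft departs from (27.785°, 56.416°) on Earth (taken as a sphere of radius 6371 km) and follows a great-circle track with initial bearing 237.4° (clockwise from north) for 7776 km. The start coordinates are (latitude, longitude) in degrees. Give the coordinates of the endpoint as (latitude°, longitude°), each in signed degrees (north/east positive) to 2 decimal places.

Angular distance δ = d/R = 7776/6371 = 1.22053 rad; initial bearing θ = 4.1434 rad.
sin φ₂ = sin φ₁ cos δ + cos φ₁ sin δ cos θ = (0.4662)(0.3431) + (0.8847)(0.9393)(-0.5388) = -0.2878, so φ₂ = -16.72°.
Δλ = atan2(sin θ sin δ cos φ₁, cos δ − sin φ₁ sin φ₂) = atan2(-0.7001, 0.4773) = -55.715°.
λ₂ = 56.416° − 55.715° = 0.70°.

-16.72°, 0.70°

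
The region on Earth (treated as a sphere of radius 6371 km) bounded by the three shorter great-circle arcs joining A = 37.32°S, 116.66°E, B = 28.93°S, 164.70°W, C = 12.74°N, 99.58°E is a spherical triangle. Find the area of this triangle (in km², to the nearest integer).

23713972 km²

Side lengths (central angles): a = 1.7638, b = 0.9175, c = 1.1259 rad; semiperimeter s = 1.9036.
By l'Huilier's theorem, tan(E/4) = √[tan(s/2) tan((s−a)/2) tan((s−b)/2) tan((s−c)/2)], giving spherical excess E = 0.5842 rad.
Area = E·R² = 0.5842 × (6371)² ≈ 23713972 km².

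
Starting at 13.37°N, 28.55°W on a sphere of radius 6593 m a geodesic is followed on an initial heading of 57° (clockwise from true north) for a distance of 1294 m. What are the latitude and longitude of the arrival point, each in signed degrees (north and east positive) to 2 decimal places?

Angular distance δ = d/R = 1294/6593 = 0.19627 rad; initial bearing θ = 0.9948 rad.
sin φ₂ = sin φ₁ cos δ + cos φ₁ sin δ cos θ = (0.2312)(0.9808) + (0.9729)(0.1950)(0.5446) = 0.3301, so φ₂ = 19.28°.
Δλ = atan2(sin θ sin δ cos φ₁, cos δ − sin φ₁ sin φ₂) = atan2(0.1591, 0.9045) = 9.978°.
λ₂ = -28.550° + 9.978° = -18.57°.

19.28°, -18.57°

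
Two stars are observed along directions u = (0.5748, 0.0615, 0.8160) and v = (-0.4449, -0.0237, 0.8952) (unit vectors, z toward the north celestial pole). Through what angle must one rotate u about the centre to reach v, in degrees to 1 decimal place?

61.8°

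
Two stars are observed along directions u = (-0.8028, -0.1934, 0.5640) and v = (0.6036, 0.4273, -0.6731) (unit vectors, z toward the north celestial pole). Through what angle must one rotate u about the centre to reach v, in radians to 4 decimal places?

2.8141 rad

u·v = -0.9468; |u| = 1.0000, |v| = 1.0000.
cos θ = (u·v)/(|u||v|) = -0.9469, so θ = 2.8141 rad.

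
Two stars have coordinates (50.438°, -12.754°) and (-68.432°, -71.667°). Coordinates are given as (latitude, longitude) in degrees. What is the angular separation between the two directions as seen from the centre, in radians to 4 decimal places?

With latitudes φ₁ = 50.438°, φ₂ = -68.432° and longitude difference Δλ = -58.913°:
Haversine: a = sin²(Δφ/2) + cos φ₁ cos φ₂ sin²(Δλ/2) = 0.7414 + (0.6369)(0.3676)(0.2418) = 0.79803.
Central angle c = 2·arcsin(√a) = 2.20939 rad.
So the angular separation is 2.2094 rad.

2.2094 rad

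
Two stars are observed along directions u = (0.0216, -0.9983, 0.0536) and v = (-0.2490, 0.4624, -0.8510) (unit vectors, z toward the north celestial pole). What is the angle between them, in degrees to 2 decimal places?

120.84°

u·v = -0.5126; |u| = 1.0000, |v| = 1.0000.
cos θ = (u·v)/(|u||v|) = -0.5126, so θ = 120.84°.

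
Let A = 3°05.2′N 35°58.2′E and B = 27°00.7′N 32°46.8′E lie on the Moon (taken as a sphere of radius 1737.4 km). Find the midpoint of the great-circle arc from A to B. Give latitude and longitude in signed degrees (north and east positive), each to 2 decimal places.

15.05°, 34.47°

The central angle between A and B is δ = 0.4210 rad.
With f = 0.5, the slerp weights are sin((1−f)δ)/sin δ = 0.5113 and sin(fδ)/sin δ = 0.5113.
Weighted sum of the unit vectors: (0.5113)·(0.8082,0.5865,0.0538) + (0.5113)·(0.7490,0.4824,0.4542) = (0.7962, 0.5465, 0.2597).
Converting back: φ = atan2(z, √(x²+y²)) = 15.05°, λ = atan2(y, x) = 34.47°.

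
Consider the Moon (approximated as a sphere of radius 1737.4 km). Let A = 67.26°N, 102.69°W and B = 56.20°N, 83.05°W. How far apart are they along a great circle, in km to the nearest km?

434 km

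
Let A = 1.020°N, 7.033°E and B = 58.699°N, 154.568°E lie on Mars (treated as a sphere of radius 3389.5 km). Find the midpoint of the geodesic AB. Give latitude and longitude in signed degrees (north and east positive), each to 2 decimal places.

Central angle δ = 2.0076 rad. Interpolating on the sphere with fraction f = 0.5:
P = [sin((1−f)δ)·A + sin(fδ)·B] / sin δ = 0.9309·A + 0.9309·B in Cartesian coordinates,
giving P = (0.4870, 0.3217, 0.8120), i.e. latitude 54.29°, longitude 33.44°.

54.29°, 33.44°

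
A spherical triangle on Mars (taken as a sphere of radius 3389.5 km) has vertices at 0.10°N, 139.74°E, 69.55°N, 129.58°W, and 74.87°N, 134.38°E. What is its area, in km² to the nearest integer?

3804556 km²

Side lengths (central angles): a = 0.4626, b = 1.3062, c = 1.5733 rad; semiperimeter s = 1.6710.
By l'Huilier's theorem, tan(E/4) = √[tan(s/2) tan((s−a)/2) tan((s−b)/2) tan((s−c)/2)], giving spherical excess E = 0.3312 rad.
Area = E·R² = 0.3312 × (3389.5)² ≈ 3804556 km².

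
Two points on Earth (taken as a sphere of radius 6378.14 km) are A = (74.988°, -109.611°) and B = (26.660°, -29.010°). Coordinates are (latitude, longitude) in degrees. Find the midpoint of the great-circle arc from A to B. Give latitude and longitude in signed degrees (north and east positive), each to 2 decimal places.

The central angle between A and B is δ = 1.0802 rad.
With f = 0.5, the slerp weights are sin((1−f)δ)/sin δ = 0.5830 and sin(fδ)/sin δ = 0.5830.
Weighted sum of the unit vectors: (0.5830)·(-0.0869,-0.2440,0.9659) + (0.5830)·(0.7816,-0.4334,0.4487) = (0.4049, -0.3949, 0.8247).
Converting back: φ = atan2(z, √(x²+y²)) = 55.55°, λ = atan2(y, x) = -44.28°.

55.55°, -44.28°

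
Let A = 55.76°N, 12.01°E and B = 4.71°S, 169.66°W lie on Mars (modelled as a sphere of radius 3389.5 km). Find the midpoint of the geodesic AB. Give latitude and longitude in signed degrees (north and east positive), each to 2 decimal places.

Central angle δ = 2.2503 rad. Interpolating on the sphere with fraction f = 0.5:
P = [sin((1−f)δ)·A + sin(fδ)·B] / sin δ = 1.1600·A + 1.1600·B in Cartesian coordinates,
giving P = (-0.4989, -0.0717, 0.8637), i.e. latitude 59.73°, longitude -171.82°.

59.73°, -171.82°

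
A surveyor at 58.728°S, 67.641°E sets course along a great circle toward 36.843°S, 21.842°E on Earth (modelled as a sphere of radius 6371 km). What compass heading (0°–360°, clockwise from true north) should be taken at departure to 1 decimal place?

286.1°

With φ₁ = -1.0250, φ₂ = -0.6430, Δλ = -0.7993 rad, the forward-azimuth formula gives
θ = atan2( sin Δλ cos φ₂ , cos φ₁ sin φ₂ − sin φ₁ cos φ₂ cos Δλ ) = atan2(-0.5737, 0.1656) = -73.90°.
Adding 360° brings this into [0°, 360°): 286.1°.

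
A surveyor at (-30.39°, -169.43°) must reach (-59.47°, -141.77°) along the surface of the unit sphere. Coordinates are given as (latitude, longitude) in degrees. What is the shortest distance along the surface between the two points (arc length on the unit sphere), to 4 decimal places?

0.6026

In radians: φ₁ = -0.5304, φ₂ = -1.0379, Δλ = 27.660° = 0.4828 rad.
Haversine: a = sin²(Δφ/2) + cos φ₁ cos φ₂ sin²(Δλ/2) = 0.0630 + (0.8626)(0.5080)(0.0571) = 0.08807.
Central angle c = 2·arcsin(√a) = 0.60260 rad.
On the unit sphere the arc length equals the central angle: 0.6026.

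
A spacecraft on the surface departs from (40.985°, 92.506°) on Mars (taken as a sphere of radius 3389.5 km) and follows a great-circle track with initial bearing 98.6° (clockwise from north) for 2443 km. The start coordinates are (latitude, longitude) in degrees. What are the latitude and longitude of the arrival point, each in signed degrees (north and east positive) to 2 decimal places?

24.72°, 138.43°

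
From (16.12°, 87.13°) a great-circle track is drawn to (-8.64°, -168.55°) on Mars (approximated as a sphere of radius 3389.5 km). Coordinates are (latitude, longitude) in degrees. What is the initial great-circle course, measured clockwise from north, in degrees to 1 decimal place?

94.6°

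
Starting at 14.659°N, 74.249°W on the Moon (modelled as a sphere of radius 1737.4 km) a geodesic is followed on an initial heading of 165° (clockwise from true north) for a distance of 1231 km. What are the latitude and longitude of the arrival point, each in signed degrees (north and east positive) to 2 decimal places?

Angular distance δ = d/R = 1231/1737.4 = 0.70853 rad; initial bearing θ = 2.8798 rad.
sin φ₂ = sin φ₁ cos δ + cos φ₁ sin δ cos θ = (0.2531)(0.7593) + (0.9674)(0.6507)(-0.9659) = -0.4159, so φ₂ = -24.58°.
Δλ = atan2(sin θ sin δ cos φ₁, cos δ − sin φ₁ sin φ₂) = atan2(0.1629, 0.8646) = 10.673°.
λ₂ = -74.249° + 10.673° = -63.58°.

-24.58°, -63.58°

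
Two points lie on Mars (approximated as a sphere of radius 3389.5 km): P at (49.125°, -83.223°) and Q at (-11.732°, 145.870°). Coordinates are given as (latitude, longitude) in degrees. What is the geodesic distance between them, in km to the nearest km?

Let φ₁ = 0.8574 rad, φ₂ = -0.2048 rad, and Δλ = -2.2848 rad.
cos c = sin φ₁ sin φ₂ + cos φ₁ cos φ₂ cos Δλ = (0.7561)(-0.2033) + (0.6544)(0.9791)(-0.6548) = -0.57333,
so c = arccos(-0.57333) = 2.18136 rad.
Distance = R·c = 3389.5 × 2.1814 ≈ 7394 km.

7394 km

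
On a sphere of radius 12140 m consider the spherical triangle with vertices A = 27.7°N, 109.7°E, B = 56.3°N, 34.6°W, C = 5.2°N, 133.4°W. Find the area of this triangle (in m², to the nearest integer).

289867660 m²

Side lengths (central angles): a = 1.5799, b = 1.9356, c = 1.5830 rad; semiperimeter s = 2.5493.
By l'Huilier's theorem, tan(E/4) = √[tan(s/2) tan((s−a)/2) tan((s−b)/2) tan((s−c)/2)], giving spherical excess E = 1.9668 rad.
Area = E·R² = 1.9668 × (12140)² ≈ 289867660 m².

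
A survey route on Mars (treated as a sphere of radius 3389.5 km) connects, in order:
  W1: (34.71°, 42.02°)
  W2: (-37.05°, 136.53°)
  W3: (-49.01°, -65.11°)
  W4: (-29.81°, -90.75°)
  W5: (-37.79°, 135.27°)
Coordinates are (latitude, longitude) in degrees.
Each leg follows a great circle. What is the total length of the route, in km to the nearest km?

Leg W1→W2: central angle 1.9765 rad, distance 6699.4 km.
Leg W2→W3: central angle 1.6026 rad, distance 5432.1 km.
Leg W3→W4: central angle 0.4771 rad, distance 1617.1 km.
Leg W4→W5: central angle 1.7432 rad, distance 5908.5 km.
Total: 6699.4 + 5432.1 + 1617.1 + 5908.5 ≈ 19657 km.

19657 km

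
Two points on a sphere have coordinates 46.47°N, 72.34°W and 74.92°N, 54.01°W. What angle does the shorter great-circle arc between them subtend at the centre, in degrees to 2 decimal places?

Let φ₁ = 0.8111 rad, φ₂ = 1.3076 rad, and Δλ = 0.3199 rad.
cos c = sin φ₁ sin φ₂ + cos φ₁ cos φ₂ cos Δλ = (0.7250)(0.9656) + (0.6887)(0.2602)(0.9493) = 0.87014,
so c = arccos(0.87014) = 0.51531 rad.
So the angular separation is 29.52°.

29.52°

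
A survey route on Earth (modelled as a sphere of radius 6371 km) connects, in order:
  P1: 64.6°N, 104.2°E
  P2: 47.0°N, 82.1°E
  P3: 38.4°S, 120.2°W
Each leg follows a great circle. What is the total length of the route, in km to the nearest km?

Leg P1→P2: central angle 0.3717 rad, distance 2368.3 km.
Leg P2→P3: central angle 2.8202 rad, distance 17967.2 km.
Total: 2368.3 + 17967.2 ≈ 20336 km.

20336 km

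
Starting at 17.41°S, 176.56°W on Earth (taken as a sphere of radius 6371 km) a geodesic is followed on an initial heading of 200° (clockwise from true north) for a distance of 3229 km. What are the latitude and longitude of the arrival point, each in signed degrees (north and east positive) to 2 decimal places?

-44.17°, 170.06°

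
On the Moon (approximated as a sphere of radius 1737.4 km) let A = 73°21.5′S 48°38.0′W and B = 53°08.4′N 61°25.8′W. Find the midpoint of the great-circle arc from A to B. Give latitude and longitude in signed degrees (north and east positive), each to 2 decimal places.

-10.16°, -57.30°

Central angle δ = 2.2131 rad. Interpolating on the sphere with fraction f = 0.5:
P = [sin((1−f)δ)·A + sin(fδ)·B] / sin δ = 1.1167·A + 1.1167·B in Cartesian coordinates,
giving P = (0.5317, -0.8283, -0.1765), i.e. latitude -10.16°, longitude -57.30°.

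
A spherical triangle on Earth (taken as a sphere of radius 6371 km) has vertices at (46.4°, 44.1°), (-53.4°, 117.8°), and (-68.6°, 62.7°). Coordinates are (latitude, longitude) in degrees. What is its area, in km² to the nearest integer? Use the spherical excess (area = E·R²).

34021646 km²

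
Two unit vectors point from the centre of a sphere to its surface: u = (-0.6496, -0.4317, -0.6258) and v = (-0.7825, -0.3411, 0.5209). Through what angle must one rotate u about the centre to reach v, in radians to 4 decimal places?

1.2349 rad

u·v = 0.3296; |u| = 1.0000, |v| = 1.0000.
cos θ = (u·v)/(|u||v|) = 0.3296, so θ = 1.2349 rad.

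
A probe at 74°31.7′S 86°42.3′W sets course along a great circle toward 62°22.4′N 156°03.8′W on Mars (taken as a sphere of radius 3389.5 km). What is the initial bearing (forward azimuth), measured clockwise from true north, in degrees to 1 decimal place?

312.2°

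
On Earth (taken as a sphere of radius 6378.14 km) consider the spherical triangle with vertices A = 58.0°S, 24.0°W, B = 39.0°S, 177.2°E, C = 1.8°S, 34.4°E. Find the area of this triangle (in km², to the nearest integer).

Side lengths (central angles): a = 2.2130, b = 1.2617, c = 1.4205 rad; semiperimeter s = 2.4476.
By l'Huilier's theorem, tan(E/4) = √[tan(s/2) tan((s−a)/2) tan((s−b)/2) tan((s−c)/2)], giving spherical excess E = 1.3536 rad.
Area = E·R² = 1.3536 × (6378.14)² ≈ 55064486 km².

55064486 km²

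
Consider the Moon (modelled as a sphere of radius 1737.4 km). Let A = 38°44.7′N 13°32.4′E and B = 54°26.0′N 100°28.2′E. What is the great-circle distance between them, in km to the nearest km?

1752 km

Let φ₁ = 0.6762 rad, φ₂ = 0.9500 rad, and Δλ = 1.5172 rad.
cos c = sin φ₁ sin φ₂ + cos φ₁ cos φ₂ cos Δλ = (0.6259)(0.8134) + (0.7799)(0.5816)(0.0536) = 0.53339,
so c = arccos(0.53339) = 1.00819 rad.
Distance = R·c = 1737.4 × 1.0082 ≈ 1752 km.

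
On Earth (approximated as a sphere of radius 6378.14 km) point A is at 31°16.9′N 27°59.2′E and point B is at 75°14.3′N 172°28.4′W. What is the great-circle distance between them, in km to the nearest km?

In radians: φ₁ = 0.5460, φ₂ = 1.3132, Δλ = 159.540° = 2.7845 rad.
cos c = sin φ₁ sin φ₂ + cos φ₁ cos φ₂ cos Δλ = (0.5192)(0.9670) + (0.8546)(0.2548)(-0.9369) = 0.29809,
so c = arccos(0.29809) = 1.26811 rad.
Distance = R·c = 6378.14 × 1.2681 ≈ 8088 km.

8088 km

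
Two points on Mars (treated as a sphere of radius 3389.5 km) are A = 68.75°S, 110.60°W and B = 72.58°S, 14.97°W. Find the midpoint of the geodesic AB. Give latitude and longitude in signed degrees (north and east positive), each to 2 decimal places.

Central angle δ = 0.4978 rad. Interpolating on the sphere with fraction f = 0.5:
P = [sin((1−f)δ)·A + sin(fδ)·B] / sin δ = 0.5159·A + 0.5159·B in Cartesian coordinates,
giving P = (0.0834, -0.2149, -0.9731), i.e. latitude -76.67°, longitude -68.79°.

-76.67°, -68.79°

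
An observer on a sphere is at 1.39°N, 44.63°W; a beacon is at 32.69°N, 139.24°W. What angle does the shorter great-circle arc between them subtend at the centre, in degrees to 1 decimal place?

93.1°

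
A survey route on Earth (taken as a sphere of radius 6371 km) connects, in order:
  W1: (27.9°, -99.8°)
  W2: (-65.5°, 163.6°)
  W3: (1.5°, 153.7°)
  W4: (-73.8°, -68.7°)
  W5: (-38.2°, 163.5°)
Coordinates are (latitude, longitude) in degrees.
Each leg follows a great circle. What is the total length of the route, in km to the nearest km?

Leg W1→W2: central angle 2.0577 rad, distance 13109.8 km.
Leg W2→W3: central angle 1.1761 rad, distance 7492.7 km.
Leg W3→W4: central angle 1.8040 rad, distance 11493.2 km.
Leg W4→W5: central angle 1.0934 rad, distance 6966.0 km.
Total: 13109.8 + 7492.7 + 11493.2 + 6966.0 ≈ 39062 km.

39062 km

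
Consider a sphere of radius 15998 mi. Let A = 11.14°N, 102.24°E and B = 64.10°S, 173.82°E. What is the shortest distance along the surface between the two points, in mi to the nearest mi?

25744 mi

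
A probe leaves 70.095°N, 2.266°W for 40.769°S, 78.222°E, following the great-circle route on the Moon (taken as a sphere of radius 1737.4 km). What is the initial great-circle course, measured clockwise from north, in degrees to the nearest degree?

With φ₁ = 1.2234, φ₂ = -0.7116, Δλ = 1.4048 rad, the forward-azimuth formula gives
θ = atan2( sin Δλ cos φ₂ , cos φ₁ sin φ₂ − sin φ₁ cos φ₂ cos Δλ ) = atan2(0.7469, -0.3400) = 114.47°.
So the initial bearing is 114°.

114°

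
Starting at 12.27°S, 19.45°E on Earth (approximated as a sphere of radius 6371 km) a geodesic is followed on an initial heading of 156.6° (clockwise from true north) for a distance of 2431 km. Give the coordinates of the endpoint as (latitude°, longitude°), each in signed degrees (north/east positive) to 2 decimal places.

Angular distance δ = d/R = 2431/6371 = 0.38157 rad; initial bearing θ = 2.7332 rad.
sin φ₂ = sin φ₁ cos δ + cos φ₁ sin δ cos θ = (-0.2125)(0.9281) + (0.9772)(0.3724)(-0.9178) = -0.5312, so φ₂ = -32.09°.
Δλ = atan2(sin θ sin δ cos φ₁, cos δ − sin φ₁ sin φ₂) = atan2(0.1445, 0.8152) = 10.053°.
λ₂ = 19.450° + 10.053° = 29.50°.

-32.09°, 29.50°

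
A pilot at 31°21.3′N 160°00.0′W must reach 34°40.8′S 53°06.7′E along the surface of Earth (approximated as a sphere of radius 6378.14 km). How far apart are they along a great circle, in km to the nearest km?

16939 km

Let φ₁ = 0.5472 rad, φ₂ = -0.6053 rad, and Δλ = -2.5637 rad.
cos c = sin φ₁ sin φ₂ + cos φ₁ cos φ₂ cos Δλ = (0.5203)(-0.5690) + (0.8540)(0.8223)(-0.8376) = -0.88428,
so c = arccos(-0.88428) = 2.65574 rad.
Distance = R·c = 6378.14 × 2.6557 ≈ 16939 km.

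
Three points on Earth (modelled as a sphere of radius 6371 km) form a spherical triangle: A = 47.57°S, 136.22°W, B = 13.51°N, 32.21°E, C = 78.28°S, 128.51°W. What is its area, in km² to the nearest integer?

Side lengths (central angles): a = 1.9989, b = 0.5384, c = 2.5237 rad; semiperimeter s = 2.5305.
By l'Huilier's theorem, tan(E/4) = √[tan(s/2) tan((s−a)/2) tan((s−b)/2) tan((s−c)/2)], giving spherical excess E = 0.2689 rad.
Area = E·R² = 0.2689 × (6371)² ≈ 10916370 km².

10916370 km²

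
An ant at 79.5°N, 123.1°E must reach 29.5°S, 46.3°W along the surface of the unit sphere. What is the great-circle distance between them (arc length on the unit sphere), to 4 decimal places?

2.2654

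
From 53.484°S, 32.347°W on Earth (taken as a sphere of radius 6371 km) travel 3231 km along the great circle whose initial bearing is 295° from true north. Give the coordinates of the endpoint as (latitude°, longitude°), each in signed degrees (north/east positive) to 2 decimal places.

-35.48°, -65.07°

Angular distance δ = d/R = 3231/6371 = 0.50714 rad; initial bearing θ = 5.1487 rad.
sin φ₂ = sin φ₁ cos δ + cos φ₁ sin δ cos θ = (-0.8037)(0.8741) + (0.5950)(0.4857)(0.4226) = -0.5804, so φ₂ = -35.48°.
Δλ = atan2(sin θ sin δ cos φ₁, cos δ − sin φ₁ sin φ₂) = atan2(-0.2619, 0.4077) = -32.720°.
λ₂ = -32.347° − 32.720° = -65.07°.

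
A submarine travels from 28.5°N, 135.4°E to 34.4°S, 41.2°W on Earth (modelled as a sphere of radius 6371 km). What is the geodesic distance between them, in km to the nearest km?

19284 km

With latitudes φ₁ = 28.500°, φ₂ = -34.400° and longitude difference Δλ = -176.600°:
cos c = sin φ₁ sin φ₂ + cos φ₁ cos φ₂ cos Δλ = (0.4772)(-0.5650) + (0.8788)(0.8251)(-0.9982) = -0.99343,
so c = arccos(-0.99343) = 3.02687 rad.
Distance = R·c = 6371 × 3.0269 ≈ 19284 km.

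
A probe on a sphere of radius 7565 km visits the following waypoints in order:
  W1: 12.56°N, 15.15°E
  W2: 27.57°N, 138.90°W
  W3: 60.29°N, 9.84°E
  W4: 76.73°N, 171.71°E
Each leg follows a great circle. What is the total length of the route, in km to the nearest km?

34807 km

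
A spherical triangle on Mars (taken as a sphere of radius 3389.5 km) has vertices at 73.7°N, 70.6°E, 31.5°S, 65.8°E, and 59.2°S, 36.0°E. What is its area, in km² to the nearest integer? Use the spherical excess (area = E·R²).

6106721 km²

Side lengths (central angles): a = 0.5959, b = 2.3548, c = 1.8370 rad; semiperimeter s = 2.3938.
By l'Huilier's theorem, tan(E/4) = √[tan(s/2) tan((s−a)/2) tan((s−b)/2) tan((s−c)/2)], giving spherical excess E = 0.5315 rad.
Area = E·R² = 0.5315 × (3389.5)² ≈ 6106721 km².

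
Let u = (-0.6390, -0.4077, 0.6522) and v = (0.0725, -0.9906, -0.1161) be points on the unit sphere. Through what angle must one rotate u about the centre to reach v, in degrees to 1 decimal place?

73.6°

u·v = 0.2818; |u| = 1.0000, |v| = 1.0000.
cos θ = (u·v)/(|u||v|) = 0.2818, so θ = 73.6°.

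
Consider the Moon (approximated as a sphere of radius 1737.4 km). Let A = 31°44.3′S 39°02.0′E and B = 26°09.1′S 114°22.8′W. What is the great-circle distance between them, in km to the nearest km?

3542 km

With latitudes φ₁ = -31.738°, φ₂ = -26.152° and longitude difference Δλ = -153.413°:
cos c = sin φ₁ sin φ₂ + cos φ₁ cos φ₂ cos Δλ = (-0.5260)(-0.4407) + (0.8505)(0.8976)(-0.8943) = -0.45082,
so c = arccos(-0.45082) = 2.03848 rad.
Distance = R·c = 1737.4 × 2.0385 ≈ 3542 km.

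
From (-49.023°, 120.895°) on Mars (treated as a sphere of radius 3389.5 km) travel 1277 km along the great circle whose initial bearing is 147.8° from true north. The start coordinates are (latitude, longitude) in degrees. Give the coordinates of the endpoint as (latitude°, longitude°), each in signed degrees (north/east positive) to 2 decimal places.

-64.98°, 148.51°

Angular distance δ = d/R = 1277/3389.5 = 0.37675 rad; initial bearing θ = 2.5796 rad.
sin φ₂ = sin φ₁ cos δ + cos φ₁ sin δ cos θ = (-0.7550)(0.9299) + (0.6558)(0.3679)(-0.8462) = -0.9062, so φ₂ = -64.98°.
Δλ = atan2(sin θ sin δ cos φ₁, cos δ − sin φ₁ sin φ₂) = atan2(0.1286, 0.2457) = 27.617°.
λ₂ = 120.895° + 27.617° = 148.51°.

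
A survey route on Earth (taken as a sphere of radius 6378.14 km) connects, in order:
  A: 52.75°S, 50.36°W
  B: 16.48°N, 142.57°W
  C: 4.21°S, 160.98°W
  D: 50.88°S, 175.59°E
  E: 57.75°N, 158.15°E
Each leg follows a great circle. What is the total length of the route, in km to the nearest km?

32519 km

Leg A→B: central angle 1.8216 rad, distance 11618.5 km.
Leg B→C: central angle 0.4809 rad, distance 3067.5 km.
Leg C→D: central angle 0.8837 rad, distance 5636.2 km.
Leg D→E: central angle 1.9123 rad, distance 12197.1 km.
Total: 11618.5 + 3067.5 + 5636.2 + 12197.1 ≈ 32519 km.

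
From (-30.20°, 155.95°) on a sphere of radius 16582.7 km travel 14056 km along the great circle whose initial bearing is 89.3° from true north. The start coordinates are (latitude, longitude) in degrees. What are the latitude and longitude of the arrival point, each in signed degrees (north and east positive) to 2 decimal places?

Angular distance δ = d/R = 14056/16582.7 = 0.84763 rad; initial bearing θ = 1.5586 rad.
sin φ₂ = sin φ₁ cos δ + cos φ₁ sin δ cos θ = (-0.5030)(0.6618) + (0.8643)(0.7497)(0.0122) = -0.3250, so φ₂ = -18.96°.
Δλ = atan2(sin θ sin δ cos φ₁, cos δ − sin φ₁ sin φ₂) = atan2(0.6479, 0.4983) = 52.437°.
λ₂ = 155.950° + 52.437° = 208.39° → -151.61° after wrapping to (−180°, 180°].

-18.96°, -151.61°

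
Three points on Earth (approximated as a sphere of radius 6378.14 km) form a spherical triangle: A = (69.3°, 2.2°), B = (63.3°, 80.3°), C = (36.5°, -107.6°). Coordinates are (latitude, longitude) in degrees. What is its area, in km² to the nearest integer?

12189529 km²

Side lengths (central angles): a = 1.3963, b = 1.0926, c = 0.5187 rad; semiperimeter s = 1.5038.
By l'Huilier's theorem, tan(E/4) = √[tan(s/2) tan((s−a)/2) tan((s−b)/2) tan((s−c)/2)], giving spherical excess E = 0.2996 rad.
Area = E·R² = 0.2996 × (6378.14)² ≈ 12189529 km².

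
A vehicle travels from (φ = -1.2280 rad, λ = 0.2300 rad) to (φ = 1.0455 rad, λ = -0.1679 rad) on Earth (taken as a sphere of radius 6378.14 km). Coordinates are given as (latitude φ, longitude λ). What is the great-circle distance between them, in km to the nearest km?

With latitudes φ₁ = -70.359°, φ₂ = 59.903° and longitude difference Δλ = -22.798°:
cos c = sin φ₁ sin φ₂ + cos φ₁ cos φ₂ cos Δλ = (-0.9418)(0.8652) + (0.3361)(0.5015)(0.9219) = -0.65945,
so c = arccos(-0.65945) = 2.29088 rad.
Distance = R·c = 6378.14 × 2.2909 ≈ 14612 km.

14612 km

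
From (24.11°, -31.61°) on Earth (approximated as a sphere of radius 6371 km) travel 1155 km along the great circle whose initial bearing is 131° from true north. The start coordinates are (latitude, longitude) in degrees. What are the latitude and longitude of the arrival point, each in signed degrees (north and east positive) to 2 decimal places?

17.09°, -23.43°

Angular distance δ = d/R = 1155/6371 = 0.18129 rad; initial bearing θ = 2.2864 rad.
sin φ₂ = sin φ₁ cos δ + cos φ₁ sin δ cos θ = (0.4085)(0.9836) + (0.9128)(0.1803)(-0.6561) = 0.2938, so φ₂ = 17.09°.
Δλ = atan2(sin θ sin δ cos φ₁, cos δ − sin φ₁ sin φ₂) = atan2(0.1242, 0.8636) = 8.184°.
λ₂ = -31.610° + 8.184° = -23.43°.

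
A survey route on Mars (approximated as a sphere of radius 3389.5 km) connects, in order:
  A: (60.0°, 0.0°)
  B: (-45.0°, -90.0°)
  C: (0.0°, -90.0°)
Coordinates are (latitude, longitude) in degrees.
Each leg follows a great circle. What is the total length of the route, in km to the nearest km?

Leg A→B: central angle 2.2299 rad, distance 7558.1 km.
Leg B→C: central angle 0.7854 rad, distance 2662.1 km.
Total: 7558.1 + 2662.1 ≈ 10220 km.

10220 km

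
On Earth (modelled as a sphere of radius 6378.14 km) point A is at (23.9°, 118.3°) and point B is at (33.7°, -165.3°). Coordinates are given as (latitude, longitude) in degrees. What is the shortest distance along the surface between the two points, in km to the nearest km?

Let φ₁ = 0.4171 rad, φ₂ = 0.5882 rad, and Δλ = 1.3334 rad.
cos c = sin φ₁ sin φ₂ + cos φ₁ cos φ₂ cos Δλ = (0.4051)(0.5548) + (0.9143)(0.8320)(0.2351) = 0.40364,
so c = arccos(0.40364) = 1.15530 rad.
Distance = R·c = 6378.14 × 1.1553 ≈ 7369 km.

7369 km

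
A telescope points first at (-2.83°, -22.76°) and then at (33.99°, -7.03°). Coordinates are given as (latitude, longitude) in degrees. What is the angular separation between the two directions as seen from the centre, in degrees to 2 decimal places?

Let φ₁ = -0.0494 rad, φ₂ = 0.5932 rad, and Δλ = 0.2745 rad.
Haversine: a = sin²(Δφ/2) + cos φ₁ cos φ₂ sin²(Δλ/2) = 0.0997 + (0.9988)(0.8291)(0.0187) = 0.11525.
Central angle c = 2·arcsin(√a) = 0.69272 rad.
So the angular separation is 39.69°.

39.69°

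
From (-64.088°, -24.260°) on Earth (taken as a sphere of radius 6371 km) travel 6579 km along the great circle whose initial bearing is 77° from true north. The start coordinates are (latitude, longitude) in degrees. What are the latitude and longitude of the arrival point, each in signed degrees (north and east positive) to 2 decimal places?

-22.12°, 40.32°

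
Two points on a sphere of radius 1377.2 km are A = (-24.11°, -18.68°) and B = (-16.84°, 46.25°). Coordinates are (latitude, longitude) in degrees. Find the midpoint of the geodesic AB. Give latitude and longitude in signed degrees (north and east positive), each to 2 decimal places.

Central angle δ = 1.0604 rad. Interpolating on the sphere with fraction f = 0.5:
P = [sin((1−f)δ)·A + sin(fδ)·B] / sin δ = 0.5796·A + 0.5796·B in Cartesian coordinates,
giving P = (0.8847, 0.2313, -0.4047), i.e. latitude -23.87°, longitude 14.65°.

-23.87°, 14.65°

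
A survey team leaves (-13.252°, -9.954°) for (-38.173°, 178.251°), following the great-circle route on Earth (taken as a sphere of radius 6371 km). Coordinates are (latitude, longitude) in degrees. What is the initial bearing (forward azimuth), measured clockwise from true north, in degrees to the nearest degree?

188°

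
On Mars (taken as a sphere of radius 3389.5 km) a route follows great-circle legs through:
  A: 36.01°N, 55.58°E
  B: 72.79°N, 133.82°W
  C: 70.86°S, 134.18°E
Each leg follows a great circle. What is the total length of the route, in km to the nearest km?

Leg A→B: central angle 1.2393 rad, distance 4200.5 km.
Leg B→C: central angle 2.7041 rad, distance 9165.5 km.
Total: 4200.5 + 9165.5 ≈ 13366 km.

13366 km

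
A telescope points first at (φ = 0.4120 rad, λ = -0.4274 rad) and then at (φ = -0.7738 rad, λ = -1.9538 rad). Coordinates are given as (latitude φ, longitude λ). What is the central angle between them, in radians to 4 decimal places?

In radians: φ₁ = 0.4120, φ₂ = -0.7738, Δλ = -87.456° = -1.5264 rad.
Haversine: a = sin²(Δφ/2) + cos φ₁ cos φ₂ sin²(Δλ/2) = 0.3122 + (0.9163)(0.7153)(0.4778) = 0.62538.
Central angle c = 2·arcsin(√a) = 1.82427 rad.
So the angular separation is 1.8243 rad.

1.8243 rad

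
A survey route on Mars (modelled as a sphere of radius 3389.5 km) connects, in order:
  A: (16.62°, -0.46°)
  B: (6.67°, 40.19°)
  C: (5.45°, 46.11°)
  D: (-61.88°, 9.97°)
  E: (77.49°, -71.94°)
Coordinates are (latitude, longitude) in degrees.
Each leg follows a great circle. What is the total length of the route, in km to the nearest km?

15833 km

Leg A→B: central angle 0.7147 rad, distance 2422.4 km.
Leg B→C: central angle 0.1049 rad, distance 355.6 km.
Leg C→D: central angle 1.2712 rad, distance 4308.7 km.
Leg D→E: central angle 2.5805 rad, distance 8746.5 km.
Total: 2422.4 + 355.6 + 4308.7 + 8746.5 ≈ 15833 km.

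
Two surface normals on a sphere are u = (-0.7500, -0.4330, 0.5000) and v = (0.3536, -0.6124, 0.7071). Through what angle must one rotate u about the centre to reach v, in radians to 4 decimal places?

u·v = 0.3535; |u| = 1.0000, |v| = 1.0000.
cos θ = (u·v)/(|u||v|) = 0.3535, so θ = 1.2095 rad.

1.2095 rad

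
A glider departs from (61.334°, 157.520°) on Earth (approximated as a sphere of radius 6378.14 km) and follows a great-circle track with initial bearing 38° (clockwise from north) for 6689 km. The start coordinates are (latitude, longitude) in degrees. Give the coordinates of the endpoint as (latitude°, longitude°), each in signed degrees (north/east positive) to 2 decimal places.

Angular distance δ = d/R = 6689/6378.14 = 1.04874 rad; initial bearing θ = 0.6632 rad.
sin φ₂ = sin φ₁ cos δ + cos φ₁ sin δ cos θ = (0.8774)(0.4987) + (0.4797)(0.8668)(0.7880) = 0.7652, so φ₂ = 49.92°.
Δλ = atan2(sin θ sin δ cos φ₁, cos δ − sin φ₁ sin φ₂) = atan2(0.2560, -0.1727) = 124.012°.
λ₂ = 157.520° + 124.012° = 281.53° → -78.47° after wrapping to (−180°, 180°].

49.92°, -78.47°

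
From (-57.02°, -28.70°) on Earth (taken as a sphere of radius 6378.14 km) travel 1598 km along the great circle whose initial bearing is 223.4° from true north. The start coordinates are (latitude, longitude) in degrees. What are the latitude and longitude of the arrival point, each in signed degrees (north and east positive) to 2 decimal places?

Angular distance δ = d/R = 1598/6378.14 = 0.25054 rad; initial bearing θ = 3.8991 rad.
sin φ₂ = sin φ₁ cos δ + cos φ₁ sin δ cos θ = (-0.8389)(0.9688) + (0.5443)(0.2479)(-0.7266) = -0.9107, so φ₂ = -65.61°.
Δλ = atan2(sin θ sin δ cos φ₁, cos δ − sin φ₁ sin φ₂) = atan2(-0.0927, 0.2048) = -24.360°.
λ₂ = -28.700° − 24.360° = -53.06°.

-65.61°, -53.06°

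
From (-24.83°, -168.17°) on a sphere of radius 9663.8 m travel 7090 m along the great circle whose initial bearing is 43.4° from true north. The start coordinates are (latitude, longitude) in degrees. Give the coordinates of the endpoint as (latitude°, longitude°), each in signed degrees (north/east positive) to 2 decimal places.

7.45°, -140.53°

Angular distance δ = d/R = 7090/9663.8 = 0.73367 rad; initial bearing θ = 0.7575 rad.
sin φ₂ = sin φ₁ cos δ + cos φ₁ sin δ cos θ = (-0.4199)(0.7427) + (0.9076)(0.6696)(0.7266) = 0.1296, so φ₂ = 7.45°.
Δλ = atan2(sin θ sin δ cos φ₁, cos δ − sin φ₁ sin φ₂) = atan2(0.4175, 0.7972) = 27.645°.
λ₂ = -168.170° + 27.645° = -140.53°.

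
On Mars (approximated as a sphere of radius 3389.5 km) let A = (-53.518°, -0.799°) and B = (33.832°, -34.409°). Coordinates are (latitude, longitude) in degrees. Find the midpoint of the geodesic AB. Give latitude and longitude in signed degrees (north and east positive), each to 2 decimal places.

-10.26°, -20.47°

The central angle between A and B is δ = 1.6071 rad.
With f = 0.5, the slerp weights are sin((1−f)δ)/sin δ = 0.7203 and sin(fδ)/sin δ = 0.7203.
Weighted sum of the unit vectors: (0.7203)·(0.5945,-0.0083,-0.8040) + (0.7203)·(0.6853,-0.4694,0.5568) = (0.9219, -0.3441, -0.1781).
Converting back: φ = atan2(z, √(x²+y²)) = -10.26°, λ = atan2(y, x) = -20.47°.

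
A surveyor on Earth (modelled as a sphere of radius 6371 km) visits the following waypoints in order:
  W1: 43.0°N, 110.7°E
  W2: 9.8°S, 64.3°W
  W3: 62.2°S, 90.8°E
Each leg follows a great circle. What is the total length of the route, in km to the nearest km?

Leg W1→W2: central angle 2.5572 rad, distance 16291.6 km.
Leg W2→W3: central angle 1.8403 rad, distance 11724.8 km.
Total: 16291.6 + 11724.8 ≈ 28016 km.

28016 km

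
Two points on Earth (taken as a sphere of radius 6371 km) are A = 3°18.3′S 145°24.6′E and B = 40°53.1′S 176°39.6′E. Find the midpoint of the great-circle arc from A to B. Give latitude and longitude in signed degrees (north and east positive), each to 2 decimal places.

-22.84°, 158.82°

The central angle between A and B is δ = 0.8189 rad.
With f = 0.5, the slerp weights are sin((1−f)δ)/sin δ = 0.5451 and sin(fδ)/sin δ = 0.5451.
Weighted sum of the unit vectors: (0.5451)·(-0.8219,0.5668,-0.0577) + (0.5451)·(-0.7547,0.0440,-0.6545) = (-0.8593, 0.3329, -0.3882).
Converting back: φ = atan2(z, √(x²+y²)) = -22.84°, λ = atan2(y, x) = 158.82°.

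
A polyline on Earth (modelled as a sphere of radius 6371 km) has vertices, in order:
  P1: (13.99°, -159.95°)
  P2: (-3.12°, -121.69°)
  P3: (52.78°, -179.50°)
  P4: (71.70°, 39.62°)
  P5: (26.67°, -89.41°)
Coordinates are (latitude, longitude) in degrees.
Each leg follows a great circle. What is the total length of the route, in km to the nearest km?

27077 km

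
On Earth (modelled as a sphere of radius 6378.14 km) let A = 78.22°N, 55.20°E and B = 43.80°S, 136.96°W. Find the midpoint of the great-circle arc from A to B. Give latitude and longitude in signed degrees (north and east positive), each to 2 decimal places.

Central angle δ = 2.5350 rad. Interpolating on the sphere with fraction f = 0.5:
P = [sin((1−f)δ)·A + sin(fδ)·B] / sin δ = 1.6742·A + 1.6742·B in Cartesian coordinates,
giving P = (-0.6881, -0.5440, 0.4801), i.e. latitude 28.69°, longitude -141.67°.

28.69°, -141.67°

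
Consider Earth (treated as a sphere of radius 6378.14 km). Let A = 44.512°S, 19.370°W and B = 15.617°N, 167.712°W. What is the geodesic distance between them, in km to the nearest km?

With latitudes φ₁ = -44.512°, φ₂ = 15.617° and longitude difference Δλ = -148.342°:
Haversine: a = sin²(Δφ/2) + cos φ₁ cos φ₂ sin²(Δλ/2) = 0.2510 + (0.7131)(0.9631)(0.9256) = 0.88666.
Central angle c = 2·arcsin(√a) = 2.45484 rad.
Distance = R·c = 6378.14 × 2.4548 ≈ 15657 km.

15657 km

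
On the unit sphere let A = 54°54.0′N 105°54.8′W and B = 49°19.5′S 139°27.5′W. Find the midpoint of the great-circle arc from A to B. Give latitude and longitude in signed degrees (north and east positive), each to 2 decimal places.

2.91°, -123.77°

The central angle between A and B is δ = 1.8840 rad.
With f = 0.5, the slerp weights are sin((1−f)δ)/sin δ = 0.8501 and sin(fδ)/sin δ = 0.8501.
Weighted sum of the unit vectors: (0.8501)·(-0.1577,-0.5530,0.8181) + (0.8501)·(-0.4953,-0.4236,-0.7584) = (-0.5551, -0.8302, 0.0508).
Converting back: φ = atan2(z, √(x²+y²)) = 2.91°, λ = atan2(y, x) = -123.77°.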